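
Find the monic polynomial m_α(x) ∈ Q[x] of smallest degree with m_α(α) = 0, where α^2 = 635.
m_α(x) = x^2 - 635

α satisfies α^2 - 635 = 0, so x^2 - 635 annihilates α. Since d = 635 is squarefree and ≠ 1, it is not a perfect square in Q, so x^2 - 635 has no rational root and is therefore irreducible over Q (a degree-2 polynomial over a field is irreducible iff it has no root). Hence m_α(x) = x^2 - 635.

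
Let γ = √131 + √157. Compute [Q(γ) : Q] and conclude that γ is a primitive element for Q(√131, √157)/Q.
[Q(γ) : Q] = 4 (equivalently, Q(γ) = Q(√131, √157))

Obviously Q(γ) ⊆ Q(√131, √157), and [Q(√131, √157):Q] = 4 (since 131, 157 are distinct squarefree integers > 1 with 20567 not a perfect square). To show equality we compute the minimal polynomial of γ. From γ = √131 + √157: γ^2 = 131 + 2√(20567) + 157 = 288 + 2√(20567), so γ^2 - 288 = 2√(20567); squaring, (γ^2 - 288)^2 = 4·20567, i.e. γ^4 - 576γ^2 + 82944 - 82268 = 0, i.e. γ^4 - 576γ^2 + 676 = 0. So γ is a root of x^4 - 576x^2 + 676. This polynomial is irreducible over Q: it has no rational root (each ±√131 ± √157 is irrational), and any factorization into two quadratics over Q would force √(20567) ∈ Q (pairing opposite roots) or √131, √157 ∈ Q (other pairings), all impossible. Hence [Q(γ):Q] = 4 = [Q(√131, √157):Q], so Q(γ) = Q(√131, √157).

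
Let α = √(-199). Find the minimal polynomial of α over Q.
m_α(x) = x^2 + 199

α satisfies α^2 + 199 = 0, so x^2 + 199 annihilates α. Since d = -199 is squarefree and ≠ 1, it is not a perfect square in Q, so x^2 + 199 has no rational root and is therefore irreducible over Q (a degree-2 polynomial over a field is irreducible iff it has no root). Hence m_α(x) = x^2 + 199.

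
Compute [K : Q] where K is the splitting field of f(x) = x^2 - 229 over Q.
[K : Q] = 2

f(x) = x^2 - 229 factors as (x - √229)(x + √229). The splitting field is K = Q(√229). Since 229 is squarefree and > 1, it is not a perfect square, so x^2 - 229 is irreducible over Q and [Q(√229) : Q] = 2. Hence [K : Q] = 2.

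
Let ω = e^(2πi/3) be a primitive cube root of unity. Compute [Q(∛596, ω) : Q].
[Q(∛596, ω) : Q] = 6

[Q(∛596):Q] = 3 (min poly x^3 - 596, irreducible since 596 is not a perfect cube). [Q(ω):Q] = 2 (min poly x^2 + x + 1). Since Q(∛596) ⊂ R and ω ∉ R, we have ω ∉ Q(∛596), so x^2 + x + 1 remains irreducible over Q(∛596) and [Q(∛596, ω) : Q(∛596)] = 2. By the tower law, [Q(∛596, ω) : Q] = 3 · 2 = 6. (In fact Q(∛596, ω) is the splitting field of x^3 - 596 over Q.)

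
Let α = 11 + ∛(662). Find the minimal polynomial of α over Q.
m_α(x) = x^3 - 33x^2 + 363x - 1993

Set β = α - 11 = ∛(662), so β^3 = 662. Then (α - 11)^3 - 662 = 0, i.e. α is a root of g(x) = (x - 11)^3 - 662 = x^3 - 33x^2 + 363x - 1993. Since g(x) = h(x - 11) where h(x) = x^3 - 662, and h is irreducible over Q (because 662 is not a perfect cube, so h has no rational root, and a monic cubic with no rational root is irreducible), g is also irreducible (irreducibility is preserved under the substitution x → x - 11). Hence m_α(x) = x^3 - 33x^2 + 363x - 1993.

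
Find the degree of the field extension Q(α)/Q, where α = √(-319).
[Q(α):Q] = 2

[Q(α):Q] equals the degree of the minimal polynomial of α. Here α^2 = -319 and x^2 + 319 is irreducible (d = -319 is squarefree, ≠ 1, hence not a square), so deg(m_α) = 2. Thus [Q(α):Q] = 2.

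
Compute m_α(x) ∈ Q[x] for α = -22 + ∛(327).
m_α(x) = x^3 + 66x^2 + 1452x + 10321

Set β = α + 22 = ∛(327), so β^3 = 327. Then (α + 22)^3 - 327 = 0, i.e. α is a root of g(x) = (x + 22)^3 - 327 = x^3 + 66x^2 + 1452x + 10321. Since g(x) = h(x + 22) where h(x) = x^3 - 327, and h is irreducible over Q (because 327 is not a perfect cube, so h has no rational root, and a monic cubic with no rational root is irreducible), g is also irreducible (irreducibility is preserved under the substitution x → x + 22). Hence m_α(x) = x^3 + 66x^2 + 1452x + 10321.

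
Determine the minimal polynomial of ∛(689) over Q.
m_α(x) = x^3 - 689

α satisfies α^3 = 689, so x^3 - 689 annihilates α. By the rational root test, a rational root p/q (in lowest terms) of x^3 - 689 would satisfy p^3 = 689 q^3, forcing q = 1 and p^3 = 689; but 689 is not a perfect cube, contradiction. A monic cubic over Q with no rational root is irreducible (any nontrivial factorization would include a linear factor). Hence x^3 - 689 is the minimal polynomial of α, and in particular [Q(α):Q] = 3.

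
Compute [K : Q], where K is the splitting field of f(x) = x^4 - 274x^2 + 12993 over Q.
[K : Q] = 4

Solving the quadratic in x^2: x^2 = (274 ± √(274^2 - 4·12993))/2 = (274 ± √23104)/2 = (274 ± 152)/2, giving x^2 = 213 or x^2 = 61. So f(x) = (x^2 - 213)(x^2 - 61) and the roots of f are ±√213, ±√61. Hence the splitting field is K = Q(√213, √61). Since 213 and 61 are distinct squarefree integers > 1, their product 12993 is not a perfect square, so √61 ∉ Q(√213). By the tower law [K:Q] = [Q(√213,√61):Q(√213)] · [Q(√213):Q] = 2 · 2 = 4.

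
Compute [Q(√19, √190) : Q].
[Q(√19, √190) : Q] = 4

[Q(√19):Q] = 2 (min poly x^2 - 19, irreducible since 19 is squarefree > 1). For the top step, suppose √190 ∈ Q(√19), say √190 = c + d√19 with c, d ∈ Q. Squaring: 190 = c^2 + 19d^2 + 2cd√19. Since √19 ∉ Q this forces 2cd = 0. If d = 0 then √190 = c ∈ Q, contradicting 190 squarefree > 1. If c = 0 then 190 = 19d^2, so 19·190 = (19d)^2 is a perfect square in Q — but 19·190 = 3610 is not a perfect square (since 19 and 190 are distinct squarefree integers). Contradiction. Hence √190 ∉ Q(√19), so x^2 - 190 stays irreducible over Q(√19) and [Q(√19, √190) : Q(√19)] = 2. By the tower law, [Q(√19, √190) : Q] = 2 · 2 = 4.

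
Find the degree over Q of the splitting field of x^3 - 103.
[K : Q] = 6

The roots of x^3 - 103 are ∛103, ω∛103, ω^2∛103 where ω = e^(2πi/3) is a primitive cube root of unity, so K = Q(∛103, ω). Now [Q(∛103):Q] = 3 (since 103 is not a perfect cube, x^3 - 103 is irreducible) and [Q(ω):Q] = 2. Both 2 and 3 divide [K:Q], and [K:Q] ≤ 3·2 = 6, so [K:Q] = 6. (Equivalently: Q(∛103) ⊂ R but ω ∉ R, so [K : Q(∛103)] = 2.)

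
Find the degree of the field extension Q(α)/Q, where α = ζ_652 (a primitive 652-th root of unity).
[Q(α):Q] = 324

The minimal polynomial of ζ_652 over Q is the 652-th cyclotomic polynomial Φ_652(x), which is irreducible over Q and has degree φ(652) = 324. Hence [Q(α):Q] = φ(652) = 324.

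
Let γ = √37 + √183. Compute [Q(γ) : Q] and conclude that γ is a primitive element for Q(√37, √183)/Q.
[Q(γ) : Q] = 4 (equivalently, Q(γ) = Q(√37, √183))

Obviously Q(γ) ⊆ Q(√37, √183), and [Q(√37, √183):Q] = 4 (since 37, 183 are distinct squarefree integers > 1 with 6771 not a perfect square). To show equality we compute the minimal polynomial of γ. From γ = √37 + √183: γ^2 = 37 + 2√(6771) + 183 = 220 + 2√(6771), so γ^2 - 220 = 2√(6771); squaring, (γ^2 - 220)^2 = 4·6771, i.e. γ^4 - 440γ^2 + 48400 - 27084 = 0, i.e. γ^4 - 440γ^2 + 21316 = 0. So γ is a root of x^4 - 440x^2 + 21316. This polynomial is irreducible over Q: it has no rational root (each ±√37 ± √183 is irrational), and any factorization into two quadratics over Q would force √(6771) ∈ Q (pairing opposite roots) or √37, √183 ∈ Q (other pairings), all impossible. Hence [Q(γ):Q] = 4 = [Q(√37, √183):Q], so Q(γ) = Q(√37, √183).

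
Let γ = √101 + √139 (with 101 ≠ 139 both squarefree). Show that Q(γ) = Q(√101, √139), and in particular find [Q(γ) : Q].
[Q(γ) : Q] = 4 (equivalently, Q(γ) = Q(√101, √139))

Obviously Q(γ) ⊆ Q(√101, √139), and [Q(√101, √139):Q] = 4 (since 101, 139 are distinct squarefree integers > 1 with 14039 not a perfect square). To show equality we compute the minimal polynomial of γ. From γ = √101 + √139: γ^2 = 101 + 2√(14039) + 139 = 240 + 2√(14039), so γ^2 - 240 = 2√(14039); squaring, (γ^2 - 240)^2 = 4·14039, i.e. γ^4 - 480γ^2 + 57600 - 56156 = 0, i.e. γ^4 - 480γ^2 + 1444 = 0. So γ is a root of x^4 - 480x^2 + 1444. This polynomial is irreducible over Q: it has no rational root (each ±√101 ± √139 is irrational), and any factorization into two quadratics over Q would force √(14039) ∈ Q (pairing opposite roots) or √101, √139 ∈ Q (other pairings), all impossible. Hence [Q(γ):Q] = 4 = [Q(√101, √139):Q], so Q(γ) = Q(√101, √139).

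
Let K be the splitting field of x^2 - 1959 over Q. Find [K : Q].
[K : Q] = 2

f(x) = x^2 - 1959 factors as (x - √1959)(x + √1959). The splitting field is K = Q(√1959). Since 1959 is squarefree and > 1, it is not a perfect square, so x^2 - 1959 is irreducible over Q and [Q(√1959) : Q] = 2. Hence [K : Q] = 2.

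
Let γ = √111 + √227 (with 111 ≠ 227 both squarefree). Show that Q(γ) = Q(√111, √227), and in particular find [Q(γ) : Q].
[Q(γ) : Q] = 4 (equivalently, Q(γ) = Q(√111, √227))

Obviously Q(γ) ⊆ Q(√111, √227), and [Q(√111, √227):Q] = 4 (since 111, 227 are distinct squarefree integers > 1 with 25197 not a perfect square). To show equality we compute the minimal polynomial of γ. From γ = √111 + √227: γ^2 = 111 + 2√(25197) + 227 = 338 + 2√(25197), so γ^2 - 338 = 2√(25197); squaring, (γ^2 - 338)^2 = 4·25197, i.e. γ^4 - 676γ^2 + 114244 - 100788 = 0, i.e. γ^4 - 676γ^2 + 13456 = 0. So γ is a root of x^4 - 676x^2 + 13456. This polynomial is irreducible over Q: it has no rational root (each ±√111 ± √227 is irrational), and any factorization into two quadratics over Q would force √(25197) ∈ Q (pairing opposite roots) or √111, √227 ∈ Q (other pairings), all impossible. Hence [Q(γ):Q] = 4 = [Q(√111, √227):Q], so Q(γ) = Q(√111, √227).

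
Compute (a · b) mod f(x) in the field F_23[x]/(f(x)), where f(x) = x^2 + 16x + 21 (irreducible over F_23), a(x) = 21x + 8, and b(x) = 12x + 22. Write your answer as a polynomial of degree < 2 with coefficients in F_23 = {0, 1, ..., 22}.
a · b ≡ 22x + 13 (mod f(x))

Multiply in F_23[x]: a(x)·b(x) = (21x + 8)·(12x + 22) = 22x^2 + 6x + 15. This has degree ≥ 2, so divide by f(x) over F_23: 22x^2 + 6x + 15 = (22)·(x^2 + 16x + 21) + (22x + 13). Hence a·b ≡ 22x + 13 (mod f). (F_23[x]/(f) is a field with 23^2 = 529 elements since f is irreducible of degree 2.)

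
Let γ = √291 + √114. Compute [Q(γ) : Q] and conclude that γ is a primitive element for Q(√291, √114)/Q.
[Q(γ) : Q] = 4 (equivalently, Q(γ) = Q(√291, √114))

Obviously Q(γ) ⊆ Q(√291, √114), and [Q(√291, √114):Q] = 4 (since 291, 114 are distinct squarefree integers > 1 with 33174 not a perfect square). To show equality we compute the minimal polynomial of γ. From γ = √291 + √114: γ^2 = 291 + 2√(33174) + 114 = 405 + 2√(33174), so γ^2 - 405 = 2√(33174); squaring, (γ^2 - 405)^2 = 4·33174, i.e. γ^4 - 810γ^2 + 164025 - 132696 = 0, i.e. γ^4 - 810γ^2 + 31329 = 0. So γ is a root of x^4 - 810x^2 + 31329. This polynomial is irreducible over Q: it has no rational root (each ±√291 ± √114 is irrational), and any factorization into two quadratics over Q would force √(33174) ∈ Q (pairing opposite roots) or √291, √114 ∈ Q (other pairings), all impossible. Hence [Q(γ):Q] = 4 = [Q(√291, √114):Q], so Q(γ) = Q(√291, √114).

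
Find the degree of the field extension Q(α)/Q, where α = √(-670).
[Q(α):Q] = 2

[Q(α):Q] equals the degree of the minimal polynomial of α. Here α^2 = -670 and x^2 + 670 is irreducible (d = -670 is squarefree, ≠ 1, hence not a square), so deg(m_α) = 2. Thus [Q(α):Q] = 2.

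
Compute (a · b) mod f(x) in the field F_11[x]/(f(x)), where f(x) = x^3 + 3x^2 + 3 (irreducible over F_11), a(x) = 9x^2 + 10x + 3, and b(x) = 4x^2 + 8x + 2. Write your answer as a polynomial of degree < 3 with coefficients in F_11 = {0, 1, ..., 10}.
a · b ≡ 10x^2 + 2x + 5 (mod f(x))

Multiply in F_11[x]: a(x)·b(x) = (9x^2 + 10x + 3)·(4x^2 + 8x + 2) = 3x^4 + 2x^3 + 6. This has degree ≥ 3, so divide by f(x) over F_11: 3x^4 + 2x^3 + 6 = (3x + 4)·(x^3 + 3x^2 + 3) + (10x^2 + 2x + 5). Hence a·b ≡ 10x^2 + 2x + 5 (mod f). (F_11[x]/(f) is a field with 11^3 = 1331 elements since f is irreducible of degree 3.)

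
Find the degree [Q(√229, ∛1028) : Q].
[Q(√229, ∛1028) : Q] = 6

Let L = Q(√229, ∛1028). Since Q(√229) ⊂ L and [Q(√229):Q] = 2, the tower law gives 2 | [L:Q]. Likewise Q(∛1028) ⊂ L with [Q(∛1028):Q] = 3 (because 1028 is not a perfect cube), so 3 | [L:Q]. As gcd(2,3) = 1, [L:Q] is divisible by 6. Conversely L is generated over Q by √229 and ∛1028, so [L:Q] ≤ 2·3 = 6. Therefore [Q(√229, ∛1028) : Q] = 6.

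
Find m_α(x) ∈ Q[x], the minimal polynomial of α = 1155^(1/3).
m_α(x) = x^3 - 1155

α satisfies α^3 = 1155, so x^3 - 1155 annihilates α. By the rational root test, a rational root p/q (in lowest terms) of x^3 - 1155 would satisfy p^3 = 1155 q^3, forcing q = 1 and p^3 = 1155; but 1155 is not a perfect cube, contradiction. A monic cubic over Q with no rational root is irreducible (any nontrivial factorization would include a linear factor). Hence x^3 - 1155 is the minimal polynomial of α, and in particular [Q(α):Q] = 3.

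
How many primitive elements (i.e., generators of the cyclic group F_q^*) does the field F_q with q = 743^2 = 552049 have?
There are φ(552048) = 149760 primitive elements

F_q^* is cyclic of order q - 1 = 552048. A cyclic group of order m has exactly φ(m) generators. Here m = 552048 = 2^4 · 3 · 7 · 31 · 53, so the number of primitive elements is φ(552048) = 149760.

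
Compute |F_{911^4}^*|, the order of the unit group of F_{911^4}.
|F_{911^4}^*| = 688768866240

F_{911^4} has 911^4 = 688768866241 elements; its multiplicative group consists of all nonzero elements, so |F_{911^4}^*| = 688768866241 - 1 = 688768866240. (It is cyclic since any finite subgroup of the multiplicative group of a field is cyclic.)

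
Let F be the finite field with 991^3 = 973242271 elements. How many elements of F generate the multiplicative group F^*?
There are φ(973242270) = 186001920 primitive elements

F_q^* is cyclic of order q - 1 = 973242270. A cyclic group of order m has exactly φ(m) generators. Here m = 973242270 = 2 · 3^3 · 5 · 7 · 11 · 13^2 · 277, so the number of primitive elements is φ(973242270) = 186001920.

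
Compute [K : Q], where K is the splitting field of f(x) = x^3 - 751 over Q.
[K : Q] = 6

The roots of x^3 - 751 are ∛751, ω∛751, ω^2∛751 where ω = e^(2πi/3) is a primitive cube root of unity, so K = Q(∛751, ω). Now [Q(∛751):Q] = 3 (since 751 is not a perfect cube, x^3 - 751 is irreducible) and [Q(ω):Q] = 2. Both 2 and 3 divide [K:Q], and [K:Q] ≤ 3·2 = 6, so [K:Q] = 6. (Equivalently: Q(∛751) ⊂ R but ω ∉ R, so [K : Q(∛751)] = 2.)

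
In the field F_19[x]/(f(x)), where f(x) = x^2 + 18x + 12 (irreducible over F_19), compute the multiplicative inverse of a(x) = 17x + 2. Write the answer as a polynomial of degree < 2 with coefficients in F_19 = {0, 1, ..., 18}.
a(x)^(-1) ≡ 4x (mod f(x))

Since f is irreducible over F_19, F_19[x]/(f) is a field and a(x) ≠ 0 has an inverse. Apply the extended Euclidean algorithm to f(x) and a(x) in F_19[x]: f(x) = (9x)·a(x) + (12). The last nonzero remainder is the constant 12 = gcd(f, a) in F_19. Back-substituting through the division chain expresses 12 = s(x)·a(x) + t(x)·f(x) with s(x) ≡ 10x (mod f), so (10x)·a(x) ≡ 12 (mod f). Multiplying by 12^(-1) ≡ 8 in F_19 gives a(x)^(-1) ≡ 8·(10x) ≡ 4x (mod f). Check: (17x + 2)·(4x) = 11x^2 + 8x ≡ 1 (mod x^2 + 18x + 12).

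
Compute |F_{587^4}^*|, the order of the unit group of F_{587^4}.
|F_{587^4}^*| = 118727795760

F_{587^4} has 587^4 = 118727795761 elements; its multiplicative group consists of all nonzero elements, so |F_{587^4}^*| = 118727795761 - 1 = 118727795760. (It is cyclic since any finite subgroup of the multiplicative group of a field is cyclic.)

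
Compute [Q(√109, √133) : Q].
[Q(√109, √133) : Q] = 4

[Q(√109):Q] = 2 (min poly x^2 - 109, irreducible since 109 is squarefree > 1). For the top step, suppose √133 ∈ Q(√109), say √133 = c + d√109 with c, d ∈ Q. Squaring: 133 = c^2 + 109d^2 + 2cd√109. Since √109 ∉ Q this forces 2cd = 0. If d = 0 then √133 = c ∈ Q, contradicting 133 squarefree > 1. If c = 0 then 133 = 109d^2, so 109·133 = (109d)^2 is a perfect square in Q — but 109·133 = 14497 is not a perfect square (since 109 and 133 are distinct squarefree integers). Contradiction. Hence √133 ∉ Q(√109), so x^2 - 133 stays irreducible over Q(√109) and [Q(√109, √133) : Q(√109)] = 2. By the tower law, [Q(√109, √133) : Q] = 2 · 2 = 4.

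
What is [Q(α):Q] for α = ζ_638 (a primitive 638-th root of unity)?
[Q(α):Q] = 280

The minimal polynomial of ζ_638 over Q is the 638-th cyclotomic polynomial Φ_638(x), which is irreducible over Q and has degree φ(638) = 280. Hence [Q(α):Q] = φ(638) = 280.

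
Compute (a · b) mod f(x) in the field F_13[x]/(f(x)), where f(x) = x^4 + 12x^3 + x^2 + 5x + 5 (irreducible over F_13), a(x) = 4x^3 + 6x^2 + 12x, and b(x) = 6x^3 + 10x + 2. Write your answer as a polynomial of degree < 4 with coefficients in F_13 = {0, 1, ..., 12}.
a · b ≡ 10x^3 + 6x^2 + 11x + 1 (mod f(x))

Multiply in F_13[x]: a(x)·b(x) = (4x^3 + 6x^2 + 12x)·(6x^3 + 10x + 2) = 11x^6 + 10x^5 + 8x^4 + 3x^3 + 2x^2 + 11x. This has degree ≥ 4, so divide by f(x) over F_13: 11x^6 + 10x^5 + 8x^4 + 3x^3 + 2x^2 + 11x = (11x^2 + 8x + 5)·(x^4 + 12x^3 + x^2 + 5x + 5) + (10x^3 + 6x^2 + 11x + 1). Hence a·b ≡ 10x^3 + 6x^2 + 11x + 1 (mod f). (F_13[x]/(f) is a field with 13^4 = 28561 elements since f is irreducible of degree 4.)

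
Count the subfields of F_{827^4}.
F_{827^4} has 3 subfields

The subfields of F_{p^n} are exactly the fields F_{p^d} for d | n (each is the fixed field of the unique index-d subgroup of Gal(F_{p^n}/F_p) ≅ Z/nZ). The divisors of n = 4 are {1, 2, 4}, giving 3 subfields: F_{827^1}, F_{827^2}, F_{827^4}.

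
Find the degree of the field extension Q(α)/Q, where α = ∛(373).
[Q(α):Q] = 3

The minimal polynomial of α is x^3 - 373, irreducible over Q since 373 is not a perfect cube (so x^3 - 373 has no rational root). Hence [Q(α):Q] = deg(m_α) = 3.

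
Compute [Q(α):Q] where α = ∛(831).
[Q(α):Q] = 3

The minimal polynomial of α is x^3 - 831, irreducible over Q since 831 is not a perfect cube (so x^3 - 831 has no rational root). Hence [Q(α):Q] = deg(m_α) = 3.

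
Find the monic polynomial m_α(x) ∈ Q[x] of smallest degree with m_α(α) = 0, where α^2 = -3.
m_α(x) = x^2 + 3

α satisfies α^2 + 3 = 0, so x^2 + 3 annihilates α. Since d = -3 is squarefree and ≠ 1, it is not a perfect square in Q, so x^2 + 3 has no rational root and is therefore irreducible over Q (a degree-2 polynomial over a field is irreducible iff it has no root). Hence m_α(x) = x^2 + 3.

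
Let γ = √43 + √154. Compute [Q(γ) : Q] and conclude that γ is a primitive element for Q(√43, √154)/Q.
[Q(γ) : Q] = 4 (equivalently, Q(γ) = Q(√43, √154))

Obviously Q(γ) ⊆ Q(√43, √154), and [Q(√43, √154):Q] = 4 (since 43, 154 are distinct squarefree integers > 1 with 6622 not a perfect square). To show equality we compute the minimal polynomial of γ. From γ = √43 + √154: γ^2 = 43 + 2√(6622) + 154 = 197 + 2√(6622), so γ^2 - 197 = 2√(6622); squaring, (γ^2 - 197)^2 = 4·6622, i.e. γ^4 - 394γ^2 + 38809 - 26488 = 0, i.e. γ^4 - 394γ^2 + 12321 = 0. So γ is a root of x^4 - 394x^2 + 12321. This polynomial is irreducible over Q: it has no rational root (each ±√43 ± √154 is irrational), and any factorization into two quadratics over Q would force √(6622) ∈ Q (pairing opposite roots) or √43, √154 ∈ Q (other pairings), all impossible. Hence [Q(γ):Q] = 4 = [Q(√43, √154):Q], so Q(γ) = Q(√43, √154).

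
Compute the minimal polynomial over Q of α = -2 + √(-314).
m_α(x) = x^2 + 4x + 318

From α + 2 = √(-314), squaring gives (α + 2)^2 = -314, i.e. α^2 + 4α + 4 = -314, so α^2 + 4α + 318 = 0. The discriminant of x^2 + 4x + 318 is (4)^2 - 4·(318) = 16 - 1272 = -1256, and 4·(-314) is not a perfect square in Q since -314 is squarefree and ≠ 1. Hence x^2 + 4x + 318 is irreducible over Q and is the minimal polynomial of α.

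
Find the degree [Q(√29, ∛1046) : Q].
[Q(√29, ∛1046) : Q] = 6

Let L = Q(√29, ∛1046). Since Q(√29) ⊂ L and [Q(√29):Q] = 2, the tower law gives 2 | [L:Q]. Likewise Q(∛1046) ⊂ L with [Q(∛1046):Q] = 3 (because 1046 is not a perfect cube), so 3 | [L:Q]. As gcd(2,3) = 1, [L:Q] is divisible by 6. Conversely L is generated over Q by √29 and ∛1046, so [L:Q] ≤ 2·3 = 6. Therefore [Q(√29, ∛1046) : Q] = 6.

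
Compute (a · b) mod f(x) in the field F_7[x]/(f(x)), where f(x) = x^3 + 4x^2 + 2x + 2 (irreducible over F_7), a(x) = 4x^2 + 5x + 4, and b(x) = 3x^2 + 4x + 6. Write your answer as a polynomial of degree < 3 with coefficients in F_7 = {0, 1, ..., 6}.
a · b ≡ 2x^2 + 2 (mod f(x))

Multiply in F_7[x]: a(x)·b(x) = (4x^2 + 5x + 4)·(3x^2 + 4x + 6) = 5x^4 + 3x^3 + 4x + 3. This has degree ≥ 3, so divide by f(x) over F_7: 5x^4 + 3x^3 + 4x + 3 = (5x + 4)·(x^3 + 4x^2 + 2x + 2) + (2x^2 + 2). Hence a·b ≡ 2x^2 + 2 (mod f). (F_7[x]/(f) is a field with 7^3 = 343 elements since f is irreducible of degree 3.)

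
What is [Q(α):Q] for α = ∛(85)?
[Q(α):Q] = 3

The minimal polynomial of α is x^3 - 85, irreducible over Q since 85 is not a perfect cube (so x^3 - 85 has no rational root). Hence [Q(α):Q] = deg(m_α) = 3.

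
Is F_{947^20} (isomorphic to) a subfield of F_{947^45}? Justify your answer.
No: F_{947^20} is not a subfield of F_{947^45}

F_{p^m} embeds in F_{p^n} iff m | n. Here 20 ∤ 45 (since 45 = 2·20 + 5 with remainder 5 ≠ 0), so F_{947^20} is not a subfield of F_{947^45}. Equivalently: if it were, the tower law would give 20 = [F_{947^20}:F_947] dividing [F_{947^45}:F_947] = 45, contradiction.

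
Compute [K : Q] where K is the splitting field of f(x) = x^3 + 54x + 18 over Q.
[K : Q] = 6

By the rational root test, any rational root of the monic integer polynomial f(x) = x^3 + 54x + 18 must be an integer dividing the constant term 18, i.e. one of ±{1, 2, 3, 6, 9, 18}. Evaluating: f(1) = 73, f(-1) = -37, f(2) = 134, f(-2) = -98, f(3) = 207, f(-3) = -171, f(6) = 558, f(-6) = -522, f(9) = 1233, f(-9) = -1197, f(18) = 6822, f(-18) = -6786; none is 0, so f has no rational root and is therefore irreducible over Q (a cubic with no linear factor over a field is irreducible). For an irreducible cubic, the Galois group is A_3 or S_3 according as the discriminant disc(f) = -4a^3 - 27b^2 = -4·(54)^3 - 27·(18)^2 = -638604 is or is not a square in Q. Here disc(f) = -638604 is not a perfect square in Q, so the Galois group of f over Q is not contained in A_3 and must be all of S_3. The splitting field has degree |S_3| = 6 over Q, so [K : Q] = 6.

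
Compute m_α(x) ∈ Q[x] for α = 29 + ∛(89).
m_α(x) = x^3 - 87x^2 + 2523x - 24478

Set β = α - 29 = ∛(89), so β^3 = 89. Then (α - 29)^3 - 89 = 0, i.e. α is a root of g(x) = (x - 29)^3 - 89 = x^3 - 87x^2 + 2523x - 24478. Since g(x) = h(x - 29) where h(x) = x^3 - 89, and h is irreducible over Q (because 89 is not a perfect cube, so h has no rational root, and a monic cubic with no rational root is irreducible), g is also irreducible (irreducibility is preserved under the substitution x → x - 29). Hence m_α(x) = x^3 - 87x^2 + 2523x - 24478.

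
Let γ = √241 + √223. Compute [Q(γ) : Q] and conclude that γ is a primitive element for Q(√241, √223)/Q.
[Q(γ) : Q] = 4 (equivalently, Q(γ) = Q(√241, √223))

Obviously Q(γ) ⊆ Q(√241, √223), and [Q(√241, √223):Q] = 4 (since 241, 223 are distinct squarefree integers > 1 with 53743 not a perfect square). To show equality we compute the minimal polynomial of γ. From γ = √241 + √223: γ^2 = 241 + 2√(53743) + 223 = 464 + 2√(53743), so γ^2 - 464 = 2√(53743); squaring, (γ^2 - 464)^2 = 4·53743, i.e. γ^4 - 928γ^2 + 215296 - 214972 = 0, i.e. γ^4 - 928γ^2 + 324 = 0. So γ is a root of x^4 - 928x^2 + 324. This polynomial is irreducible over Q: it has no rational root (each ±√241 ± √223 is irrational), and any factorization into two quadratics over Q would force √(53743) ∈ Q (pairing opposite roots) or √241, √223 ∈ Q (other pairings), all impossible. Hence [Q(γ):Q] = 4 = [Q(√241, √223):Q], so Q(γ) = Q(√241, √223).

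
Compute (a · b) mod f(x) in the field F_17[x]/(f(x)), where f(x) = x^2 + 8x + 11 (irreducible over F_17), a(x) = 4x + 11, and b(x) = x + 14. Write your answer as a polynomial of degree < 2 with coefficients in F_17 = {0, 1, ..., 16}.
a · b ≡ x + 8 (mod f(x))

Multiply in F_17[x]: a(x)·b(x) = (4x + 11)·(x + 14) = 4x^2 + 16x + 1. This has degree ≥ 2, so divide by f(x) over F_17: 4x^2 + 16x + 1 = (4)·(x^2 + 8x + 11) + (x + 8). Hence a·b ≡ x + 8 (mod f). (F_17[x]/(f) is a field with 17^2 = 289 elements since f is irreducible of degree 2.)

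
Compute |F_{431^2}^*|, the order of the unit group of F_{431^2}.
|F_{431^2}^*| = 185760

F_{431^2} has 431^2 = 185761 elements; its multiplicative group consists of all nonzero elements, so |F_{431^2}^*| = 185761 - 1 = 185760. (It is cyclic since any finite subgroup of the multiplicative group of a field is cyclic.)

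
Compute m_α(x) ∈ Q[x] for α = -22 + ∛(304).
m_α(x) = x^3 + 66x^2 + 1452x + 10344

Set β = α + 22 = ∛(304), so β^3 = 304. Then (α + 22)^3 - 304 = 0, i.e. α is a root of g(x) = (x + 22)^3 - 304 = x^3 + 66x^2 + 1452x + 10344. Since g(x) = h(x + 22) where h(x) = x^3 - 304, and h is irreducible over Q (because 304 is not a perfect cube, so h has no rational root, and a monic cubic with no rational root is irreducible), g is also irreducible (irreducibility is preserved under the substitution x → x + 22). Hence m_α(x) = x^3 + 66x^2 + 1452x + 10344.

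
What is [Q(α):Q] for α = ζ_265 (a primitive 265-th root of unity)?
[Q(α):Q] = 208

The minimal polynomial of ζ_265 over Q is the 265-th cyclotomic polynomial Φ_265(x), which is irreducible over Q and has degree φ(265) = 208. Hence [Q(α):Q] = φ(265) = 208.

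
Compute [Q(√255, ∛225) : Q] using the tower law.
[Q(√255, ∛225) : Q] = 6

Let L = Q(√255, ∛225). Since Q(√255) ⊂ L and [Q(√255):Q] = 2, the tower law gives 2 | [L:Q]. Likewise Q(∛225) ⊂ L with [Q(∛225):Q] = 3 (because 225 is not a perfect cube), so 3 | [L:Q]. As gcd(2,3) = 1, [L:Q] is divisible by 6. Conversely L is generated over Q by √255 and ∛225, so [L:Q] ≤ 2·3 = 6. Therefore [Q(√255, ∛225) : Q] = 6.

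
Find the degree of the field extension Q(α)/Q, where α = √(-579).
[Q(α):Q] = 2

[Q(α):Q] equals the degree of the minimal polynomial of α. Here α^2 = -579 and x^2 + 579 is irreducible (d = -579 is squarefree, ≠ 1, hence not a square), so deg(m_α) = 2. Thus [Q(α):Q] = 2.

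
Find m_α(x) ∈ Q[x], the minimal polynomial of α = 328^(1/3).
m_α(x) = x^3 - 328

α satisfies α^3 = 328, so x^3 - 328 annihilates α. By the rational root test, a rational root p/q (in lowest terms) of x^3 - 328 would satisfy p^3 = 328 q^3, forcing q = 1 and p^3 = 328; but 328 is not a perfect cube, contradiction. A monic cubic over Q with no rational root is irreducible (any nontrivial factorization would include a linear factor). Hence x^3 - 328 is the minimal polynomial of α, and in particular [Q(α):Q] = 3.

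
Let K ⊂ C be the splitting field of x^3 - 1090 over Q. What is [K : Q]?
[K : Q] = 6

The roots of x^3 - 1090 are ∛1090, ω∛1090, ω^2∛1090 where ω = e^(2πi/3) is a primitive cube root of unity, so K = Q(∛1090, ω). Now [Q(∛1090):Q] = 3 (since 1090 is not a perfect cube, x^3 - 1090 is irreducible) and [Q(ω):Q] = 2. Both 2 and 3 divide [K:Q], and [K:Q] ≤ 3·2 = 6, so [K:Q] = 6. (Equivalently: Q(∛1090) ⊂ R but ω ∉ R, so [K : Q(∛1090)] = 2.)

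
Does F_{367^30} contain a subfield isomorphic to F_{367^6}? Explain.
Yes: F_{367^6} is a subfield of F_{367^30}

F_{p^m} embeds in F_{p^n} iff m | n (since F_{p^n} is the splitting field of x^(p^n) - x, and F_{p^m} ⊂ F_{p^n} forces p^n to be a power of p^m, i.e. m | n; conversely if m | n then every root of x^(p^m) - x is a root of x^(p^n) - x). Here 6 | 30 (since 30 = 5·6), so F_{367^6} is a subfield of F_{367^30}, and [F_{367^30} : F_{367^6}] = 30/6 = 5.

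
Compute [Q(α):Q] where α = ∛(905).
[Q(α):Q] = 3

The minimal polynomial of α is x^3 - 905, irreducible over Q since 905 is not a perfect cube (so x^3 - 905 has no rational root). Hence [Q(α):Q] = deg(m_α) = 3.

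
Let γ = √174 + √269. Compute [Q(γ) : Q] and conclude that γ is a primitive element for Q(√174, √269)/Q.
[Q(γ) : Q] = 4 (equivalently, Q(γ) = Q(√174, √269))

Obviously Q(γ) ⊆ Q(√174, √269), and [Q(√174, √269):Q] = 4 (since 174, 269 are distinct squarefree integers > 1 with 46806 not a perfect square). To show equality we compute the minimal polynomial of γ. From γ = √174 + √269: γ^2 = 174 + 2√(46806) + 269 = 443 + 2√(46806), so γ^2 - 443 = 2√(46806); squaring, (γ^2 - 443)^2 = 4·46806, i.e. γ^4 - 886γ^2 + 196249 - 187224 = 0, i.e. γ^4 - 886γ^2 + 9025 = 0. So γ is a root of x^4 - 886x^2 + 9025. This polynomial is irreducible over Q: it has no rational root (each ±√174 ± √269 is irrational), and any factorization into two quadratics over Q would force √(46806) ∈ Q (pairing opposite roots) or √174, √269 ∈ Q (other pairings), all impossible. Hence [Q(γ):Q] = 4 = [Q(√174, √269):Q], so Q(γ) = Q(√174, √269).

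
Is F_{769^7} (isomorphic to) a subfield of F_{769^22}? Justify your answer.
No: F_{769^7} is not a subfield of F_{769^22}

F_{p^m} embeds in F_{p^n} iff m | n. Here 7 ∤ 22 (since 22 = 3·7 + 1 with remainder 1 ≠ 0), so F_{769^7} is not a subfield of F_{769^22}. Equivalently: if it were, the tower law would give 7 = [F_{769^7}:F_769] dividing [F_{769^22}:F_769] = 22, contradiction.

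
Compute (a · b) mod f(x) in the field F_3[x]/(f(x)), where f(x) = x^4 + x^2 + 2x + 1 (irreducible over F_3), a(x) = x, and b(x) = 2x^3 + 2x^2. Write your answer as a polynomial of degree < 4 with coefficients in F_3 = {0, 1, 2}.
a · b ≡ 2x^3 + x^2 + 2x + 1 (mod f(x))

Multiply in F_3[x]: a(x)·b(x) = (x)·(2x^3 + 2x^2) = 2x^4 + 2x^3. This has degree ≥ 4, so divide by f(x) over F_3: 2x^4 + 2x^3 = (2)·(x^4 + x^2 + 2x + 1) + (2x^3 + x^2 + 2x + 1). Hence a·b ≡ 2x^3 + x^2 + 2x + 1 (mod f). (F_3[x]/(f) is a field with 3^4 = 81 elements since f is irreducible of degree 4.)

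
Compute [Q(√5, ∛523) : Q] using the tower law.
[Q(√5, ∛523) : Q] = 6

Let L = Q(√5, ∛523). Since Q(√5) ⊂ L and [Q(√5):Q] = 2, the tower law gives 2 | [L:Q]. Likewise Q(∛523) ⊂ L with [Q(∛523):Q] = 3 (because 523 is not a perfect cube), so 3 | [L:Q]. As gcd(2,3) = 1, [L:Q] is divisible by 6. Conversely L is generated over Q by √5 and ∛523, so [L:Q] ≤ 2·3 = 6. Therefore [Q(√5, ∛523) : Q] = 6.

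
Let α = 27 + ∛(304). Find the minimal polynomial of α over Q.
m_α(x) = x^3 - 81x^2 + 2187x - 19987

Set β = α - 27 = ∛(304), so β^3 = 304. Then (α - 27)^3 - 304 = 0, i.e. α is a root of g(x) = (x - 27)^3 - 304 = x^3 - 81x^2 + 2187x - 19987. Since g(x) = h(x - 27) where h(x) = x^3 - 304, and h is irreducible over Q (because 304 is not a perfect cube, so h has no rational root, and a monic cubic with no rational root is irreducible), g is also irreducible (irreducibility is preserved under the substitution x → x - 27). Hence m_α(x) = x^3 - 81x^2 + 2187x - 19987.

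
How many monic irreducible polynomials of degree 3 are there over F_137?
There are 857072 monic irreducible polynomials of degree 3 over F_137

Each element of F_{137^3} that lies in no proper subfield is a root of exactly one monic irreducible of degree 3 over F_137, and each such polynomial has 3 distinct roots in F_{137^3}. By Möbius inversion the count is N_137(3) = (1/3) Σ_{d|3} μ(3/d) · 137^d = (1/3)(μ(3)·137^1 + μ(1)·137^3) = 2571216/3 = 857072.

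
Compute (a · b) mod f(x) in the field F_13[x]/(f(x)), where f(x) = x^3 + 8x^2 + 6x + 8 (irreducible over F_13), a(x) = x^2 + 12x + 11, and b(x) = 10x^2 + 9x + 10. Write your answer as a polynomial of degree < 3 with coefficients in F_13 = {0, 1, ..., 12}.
a · b ≡ 10x^2 + x + 4 (mod f(x))

Multiply in F_13[x]: a(x)·b(x) = (x^2 + 12x + 11)·(10x^2 + 9x + 10) = 10x^4 + 12x^3 + 7x^2 + 11x + 6. This has degree ≥ 3, so divide by f(x) over F_13: 10x^4 + 12x^3 + 7x^2 + 11x + 6 = (10x + 10)·(x^3 + 8x^2 + 6x + 8) + (10x^2 + x + 4). Hence a·b ≡ 10x^2 + x + 4 (mod f). (F_13[x]/(f) is a field with 13^3 = 2197 elements since f is irreducible of degree 3.)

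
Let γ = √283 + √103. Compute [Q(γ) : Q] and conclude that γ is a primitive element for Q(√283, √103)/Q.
[Q(γ) : Q] = 4 (equivalently, Q(γ) = Q(√283, √103))

Obviously Q(γ) ⊆ Q(√283, √103), and [Q(√283, √103):Q] = 4 (since 283, 103 are distinct squarefree integers > 1 with 29149 not a perfect square). To show equality we compute the minimal polynomial of γ. From γ = √283 + √103: γ^2 = 283 + 2√(29149) + 103 = 386 + 2√(29149), so γ^2 - 386 = 2√(29149); squaring, (γ^2 - 386)^2 = 4·29149, i.e. γ^4 - 772γ^2 + 148996 - 116596 = 0, i.e. γ^4 - 772γ^2 + 32400 = 0. So γ is a root of x^4 - 772x^2 + 32400. This polynomial is irreducible over Q: it has no rational root (each ±√283 ± √103 is irrational), and any factorization into two quadratics over Q would force √(29149) ∈ Q (pairing opposite roots) or √283, √103 ∈ Q (other pairings), all impossible. Hence [Q(γ):Q] = 4 = [Q(√283, √103):Q], so Q(γ) = Q(√283, √103).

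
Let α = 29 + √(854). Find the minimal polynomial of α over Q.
m_α(x) = x^2 - 58x - 13

From α - 29 = √(854), squaring gives (α - 29)^2 = 854, i.e. α^2 - 58α + 841 = 854, so α^2 - 58α - 13 = 0. The discriminant of x^2 - 58x - 13 is (-58)^2 - 4·(-13) = 3364 + 52 = 3416, and 4·(854) is not a perfect square in Q since 854 is squarefree and ≠ 1. Hence x^2 - 58x - 13 is irreducible over Q and is the minimal polynomial of α.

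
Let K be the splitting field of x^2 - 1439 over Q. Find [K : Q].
[K : Q] = 2

f(x) = x^2 - 1439 factors as (x - √1439)(x + √1439). The splitting field is K = Q(√1439). Since 1439 is squarefree and > 1, it is not a perfect square, so x^2 - 1439 is irreducible over Q and [Q(√1439) : Q] = 2. Hence [K : Q] = 2.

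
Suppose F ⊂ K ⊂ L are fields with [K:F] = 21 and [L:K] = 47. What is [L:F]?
[L:F] = 987

The tower law says that for any tower of field extensions F ⊂ K ⊂ L with finite degrees, [L:F] = [L:K] · [K:F]. Here this gives [L:F] = 47 · 21 = 987.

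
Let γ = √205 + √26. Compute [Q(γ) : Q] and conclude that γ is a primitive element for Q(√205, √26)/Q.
[Q(γ) : Q] = 4 (equivalently, Q(γ) = Q(√205, √26))

Obviously Q(γ) ⊆ Q(√205, √26), and [Q(√205, √26):Q] = 4 (since 205, 26 are distinct squarefree integers > 1 with 5330 not a perfect square). To show equality we compute the minimal polynomial of γ. From γ = √205 + √26: γ^2 = 205 + 2√(5330) + 26 = 231 + 2√(5330), so γ^2 - 231 = 2√(5330); squaring, (γ^2 - 231)^2 = 4·5330, i.e. γ^4 - 462γ^2 + 53361 - 21320 = 0, i.e. γ^4 - 462γ^2 + 32041 = 0. So γ is a root of x^4 - 462x^2 + 32041. This polynomial is irreducible over Q: it has no rational root (each ±√205 ± √26 is irrational), and any factorization into two quadratics over Q would force √(5330) ∈ Q (pairing opposite roots) or √205, √26 ∈ Q (other pairings), all impossible. Hence [Q(γ):Q] = 4 = [Q(√205, √26):Q], so Q(γ) = Q(√205, √26).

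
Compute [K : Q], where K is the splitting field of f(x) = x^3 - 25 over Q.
[K : Q] = 6

The roots of x^3 - 25 are ∛25, ω∛25, ω^2∛25 where ω = e^(2πi/3) is a primitive cube root of unity, so K = Q(∛25, ω). Now [Q(∛25):Q] = 3 (since 25 is not a perfect cube, x^3 - 25 is irreducible) and [Q(ω):Q] = 2. Both 2 and 3 divide [K:Q], and [K:Q] ≤ 3·2 = 6, so [K:Q] = 6. (Equivalently: Q(∛25) ⊂ R but ω ∉ R, so [K : Q(∛25)] = 2.)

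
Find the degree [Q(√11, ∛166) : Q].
[Q(√11, ∛166) : Q] = 6

Let L = Q(√11, ∛166). Since Q(√11) ⊂ L and [Q(√11):Q] = 2, the tower law gives 2 | [L:Q]. Likewise Q(∛166) ⊂ L with [Q(∛166):Q] = 3 (because 166 is not a perfect cube), so 3 | [L:Q]. As gcd(2,3) = 1, [L:Q] is divisible by 6. Conversely L is generated over Q by √11 and ∛166, so [L:Q] ≤ 2·3 = 6. Therefore [Q(√11, ∛166) : Q] = 6.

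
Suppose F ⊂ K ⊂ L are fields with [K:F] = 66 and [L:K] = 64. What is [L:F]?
[L:F] = 4224

The tower law says that for any tower of field extensions F ⊂ K ⊂ L with finite degrees, [L:F] = [L:K] · [K:F]. Here this gives [L:F] = 64 · 66 = 4224.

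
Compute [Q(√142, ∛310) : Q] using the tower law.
[Q(√142, ∛310) : Q] = 6

Let L = Q(√142, ∛310). Since Q(√142) ⊂ L and [Q(√142):Q] = 2, the tower law gives 2 | [L:Q]. Likewise Q(∛310) ⊂ L with [Q(∛310):Q] = 3 (because 310 is not a perfect cube), so 3 | [L:Q]. As gcd(2,3) = 1, [L:Q] is divisible by 6. Conversely L is generated over Q by √142 and ∛310, so [L:Q] ≤ 2·3 = 6. Therefore [Q(√142, ∛310) : Q] = 6.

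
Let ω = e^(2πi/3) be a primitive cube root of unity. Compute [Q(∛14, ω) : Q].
[Q(∛14, ω) : Q] = 6

[Q(∛14):Q] = 3 (min poly x^3 - 14, irreducible since 14 is not a perfect cube). [Q(ω):Q] = 2 (min poly x^2 + x + 1). Since Q(∛14) ⊂ R and ω ∉ R, we have ω ∉ Q(∛14), so x^2 + x + 1 remains irreducible over Q(∛14) and [Q(∛14, ω) : Q(∛14)] = 2. By the tower law, [Q(∛14, ω) : Q] = 3 · 2 = 6. (In fact Q(∛14, ω) is the splitting field of x^3 - 14 over Q.)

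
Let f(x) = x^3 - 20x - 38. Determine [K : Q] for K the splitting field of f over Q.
[K : Q] = 6

By the rational root test, any rational root of the monic integer polynomial f(x) = x^3 - 20x - 38 must be an integer dividing the constant term -38, i.e. one of ±{1, 2, 19, 38}. Evaluating: f(1) = -57, f(-1) = -19, f(2) = -70, f(-2) = -6, f(19) = 6441, f(-19) = -6517, f(38) = 54074, f(-38) = -54150; none is 0, so f has no rational root and is therefore irreducible over Q (a cubic with no linear factor over a field is irreducible). For an irreducible cubic, the Galois group is A_3 or S_3 according as the discriminant disc(f) = -4a^3 - 27b^2 = -4·(-20)^3 - 27·(-38)^2 = -6988 is or is not a square in Q. Here disc(f) = -6988 is not a perfect square in Q, so the Galois group of f over Q is not contained in A_3 and must be all of S_3. The splitting field has degree |S_3| = 6 over Q, so [K : Q] = 6.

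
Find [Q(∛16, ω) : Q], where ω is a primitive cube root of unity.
[Q(∛16, ω) : Q] = 6

[Q(∛16):Q] = 3 (min poly x^3 - 16, irreducible since 16 is not a perfect cube). [Q(ω):Q] = 2 (min poly x^2 + x + 1). Since Q(∛16) ⊂ R and ω ∉ R, we have ω ∉ Q(∛16), so x^2 + x + 1 remains irreducible over Q(∛16) and [Q(∛16, ω) : Q(∛16)] = 2. By the tower law, [Q(∛16, ω) : Q] = 3 · 2 = 6. (In fact Q(∛16, ω) is the splitting field of x^3 - 16 over Q.)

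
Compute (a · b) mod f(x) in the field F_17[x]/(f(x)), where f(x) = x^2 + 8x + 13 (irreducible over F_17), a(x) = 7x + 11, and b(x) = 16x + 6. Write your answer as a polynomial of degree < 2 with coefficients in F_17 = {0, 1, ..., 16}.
a · b ≡ 2x + 4 (mod f(x))

Multiply in F_17[x]: a(x)·b(x) = (7x + 11)·(16x + 6) = 10x^2 + 14x + 15. This has degree ≥ 2, so divide by f(x) over F_17: 10x^2 + 14x + 15 = (10)·(x^2 + 8x + 13) + (2x + 4). Hence a·b ≡ 2x + 4 (mod f). (F_17[x]/(f) is a field with 17^2 = 289 elements since f is irreducible of degree 2.)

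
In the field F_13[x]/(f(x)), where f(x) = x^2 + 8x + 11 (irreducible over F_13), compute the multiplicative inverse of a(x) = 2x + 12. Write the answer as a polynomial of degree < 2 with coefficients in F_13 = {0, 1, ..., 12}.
a(x)^(-1) ≡ 7x + 1 (mod f(x))

Since f is irreducible over F_13, F_13[x]/(f) is a field and a(x) ≠ 0 has an inverse. Apply the extended Euclidean algorithm to f(x) and a(x) in F_13[x]: f(x) = (7x + 1)·a(x) + (12). The last nonzero remainder is the constant 12 = gcd(f, a) in F_13. Back-substituting through the division chain expresses 12 = s(x)·a(x) + t(x)·f(x) with s(x) ≡ 6x + 12 (mod f), so (6x + 12)·a(x) ≡ 12 (mod f). Multiplying by 12^(-1) ≡ 12 in F_13 gives a(x)^(-1) ≡ 12·(6x + 12) ≡ 7x + 1 (mod f). Check: (2x + 12)·(7x + 1) = x^2 + 8x + 12 ≡ 1 (mod x^2 + 8x + 11).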